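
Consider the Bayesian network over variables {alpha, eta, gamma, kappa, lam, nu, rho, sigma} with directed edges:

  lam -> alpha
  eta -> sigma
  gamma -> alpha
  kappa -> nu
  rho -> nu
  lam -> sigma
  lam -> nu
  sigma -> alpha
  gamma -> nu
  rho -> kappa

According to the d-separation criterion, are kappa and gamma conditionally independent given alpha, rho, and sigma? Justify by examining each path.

Yes

There are 6 undirected paths between kappa and gamma; checking each against the conditioning set {alpha, rho, sigma}:
Path 1: kappa → nu ← lam → sigma → alpha ← gamma
  nu is a collider here and neither nu nor any of its descendants is conditioned on, so the collider stays closed — the path is blocked at nu.
Path 2: kappa → nu ← lam → alpha ← gamma
  nu is a collider here and neither nu nor any of its descendants is conditioned on, so the collider stays closed — the path is blocked at nu.
Path 3: kappa → nu ← gamma
  nu is a collider here and neither nu nor any of its descendants is conditioned on, so the collider stays closed — the path is blocked at nu.
Path 4: kappa ← rho → nu ← lam → sigma → alpha ← gamma
  rho is a fork here and rho is conditioned on, so the path is blocked at rho.
Path 5: kappa ← rho → nu ← lam → alpha ← gamma
  rho is a fork here and rho is conditioned on, so the path is blocked at rho.
Path 6: kappa ← rho → nu ← gamma
  rho is a fork here and rho is conditioned on, so the path is blocked at rho.
Every path is blocked, so kappa and gamma are d-separated given {alpha, rho, sigma}.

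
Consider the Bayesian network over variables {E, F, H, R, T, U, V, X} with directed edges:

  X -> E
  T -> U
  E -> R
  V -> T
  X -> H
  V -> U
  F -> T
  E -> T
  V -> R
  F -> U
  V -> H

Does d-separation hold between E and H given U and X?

No

There are 5 undirected paths between E and H; checking each against the conditioning set {U, X}:
Path 1: E → R ← V → H
  R is a collider here and neither R nor any of its descendants is conditioned on, so the collider stays closed — the path is blocked at R.
Path 2: E → T ← V → H
  T is a collider and its descendant U is conditioned on, which opens it; V is a fork and V is not conditioned on — no node blocks this path, so it is active.
Path 3: E → T ← F → U ← V → H
  T is a collider and its descendant U is conditioned on, which opens it; F is a fork and F is not conditioned on; U is a collider and U is conditioned on, which opens it; V is a fork and V is not conditioned on — no node blocks this path, so it is active.
Path 4: E → T → U ← V → H
  T is a chain and T is not conditioned on; U is a collider and U is conditioned on, which opens it; V is a fork and V is not conditioned on — no node blocks this path, so it is active.
Path 5: E ← X → H
  X is a fork here and X is conditioned on, so the path is blocked at X.
At least one path is unblocked, so d-separation fails.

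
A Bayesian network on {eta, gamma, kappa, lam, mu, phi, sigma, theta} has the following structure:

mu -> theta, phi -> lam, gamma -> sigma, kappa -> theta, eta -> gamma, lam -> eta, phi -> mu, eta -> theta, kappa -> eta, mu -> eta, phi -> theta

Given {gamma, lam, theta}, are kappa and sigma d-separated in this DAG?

Yes — kappa and sigma are d-separated given {gamma, lam, theta}.

6 paths connect kappa and sigma; each must be blocked for d-separation to hold:
Path 1: kappa → theta ← mu ← phi → lam → eta → gamma → sigma
  lam is a chain here and lam is conditioned on, so the path is blocked at lam.
Path 2: kappa → theta ← mu → eta → gamma → sigma
  gamma is a chain here and gamma is conditioned on, so the path is blocked at gamma.
Path 3: kappa → theta ← phi → mu → eta → gamma → sigma
  gamma is a chain here and gamma is conditioned on, so the path is blocked at gamma.
Path 4: kappa → theta ← phi → lam → eta → gamma → sigma
  lam is a chain here and lam is conditioned on, so the path is blocked at lam.
Path 5: kappa → theta ← eta → gamma → sigma
  gamma is a chain here and gamma is conditioned on, so the path is blocked at gamma.
Path 6: kappa → eta → gamma → sigma
  gamma is a chain here and gamma is conditioned on, so the path is blocked at gamma.
Every path is blocked, so kappa and sigma are d-separated given {gamma, lam, theta}.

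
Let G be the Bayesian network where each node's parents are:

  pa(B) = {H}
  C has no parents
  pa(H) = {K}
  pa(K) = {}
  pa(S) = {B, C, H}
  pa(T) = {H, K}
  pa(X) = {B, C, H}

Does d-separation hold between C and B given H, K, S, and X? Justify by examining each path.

No — C and B are not d-separated given {H, K, S, X}.

6 paths connect C and B; each must be blocked for d-separation to hold:
Path 1: C → X ← H → S ← B
  H is a fork here and H is conditioned on, so the path is blocked at H.
Path 2: C → X ← H → B
  H is a fork here and H is conditioned on, so the path is blocked at H.
Path 3: C → X ← B
  X is a collider and X is conditioned on, which opens it — no node blocks this path, so it is active.
Path 4: C → S ← H → X ← B
  H is a fork here and H is conditioned on, so the path is blocked at H.
Path 5: C → S ← H → B
  H is a fork here and H is conditioned on, so the path is blocked at H.
Path 6: C → S ← B
  S is a collider and S is conditioned on, which opens it — no node blocks this path, so it is active.
At least one path is unblocked, so d-separation fails.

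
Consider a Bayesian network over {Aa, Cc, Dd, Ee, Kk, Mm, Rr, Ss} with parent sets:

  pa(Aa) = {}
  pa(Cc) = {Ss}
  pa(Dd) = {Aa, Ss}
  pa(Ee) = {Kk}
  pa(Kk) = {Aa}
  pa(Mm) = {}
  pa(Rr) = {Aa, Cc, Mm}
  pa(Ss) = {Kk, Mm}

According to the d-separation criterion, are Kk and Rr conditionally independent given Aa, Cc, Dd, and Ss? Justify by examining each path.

There are 6 undirected paths between Kk and Rr; checking each against the conditioning set {Aa, Cc, Dd, Ss}:
Path 1: Kk ← Aa → Dd ← Ss → Cc → Rr
  Aa is a fork here and Aa is conditioned on, so the path is blocked at Aa.
Path 2: Kk ← Aa → Dd ← Ss ← Mm → Rr
  Aa is a fork here and Aa is conditioned on, so the path is blocked at Aa.
Path 3: Kk ← Aa → Rr
  Aa is a fork here and Aa is conditioned on, so the path is blocked at Aa.
Path 4: Kk → Ss → Dd ← Aa → Rr
  Ss is a chain here and Ss is conditioned on, so the path is blocked at Ss.
Path 5: Kk → Ss → Cc → Rr
  Ss is a chain here and Ss is conditioned on, so the path is blocked at Ss.
Path 6: Kk → Ss ← Mm → Rr
  Ss is a collider and Ss is conditioned on, which opens it; Mm is a fork and Mm is not conditioned on — no node blocks this path, so it is active.
At least one path is unblocked, so d-separation fails.

No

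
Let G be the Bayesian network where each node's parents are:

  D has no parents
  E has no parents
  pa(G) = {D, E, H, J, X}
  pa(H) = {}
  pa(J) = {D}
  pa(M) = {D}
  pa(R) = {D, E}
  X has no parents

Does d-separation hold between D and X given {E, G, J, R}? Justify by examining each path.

No

We examine all 3 paths between D and X:
Path 1: D → G ← X
  G is a collider and G is conditioned on, which opens it — no node blocks this path, so it is active.
Path 2: D → R ← E → G ← X
  E is a fork here and E is conditioned on, so the path is blocked at E.
Path 3: D → J → G ← X
  J is a chain here and J is conditioned on, so the path is blocked at J.
Because an active path exists, D and X are not d-separated.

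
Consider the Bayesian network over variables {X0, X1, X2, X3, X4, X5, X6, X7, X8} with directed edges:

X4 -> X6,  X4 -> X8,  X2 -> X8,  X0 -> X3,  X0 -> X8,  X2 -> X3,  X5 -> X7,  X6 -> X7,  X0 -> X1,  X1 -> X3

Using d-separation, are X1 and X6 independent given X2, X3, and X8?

Enumerating the 4 paths from X1 to X6 and testing each for blocking by {X2, X3, X8}:
  1. X1 ← X0 → X8 ← X4 → X6 — X0:fork[open]; X8:collider[open]; X4:fork[open] ⇒ active
  2. X1 ← X0 → X3 ← X2 → X8 ← X4 → X6 — X0:fork[open]; X3:collider[open]; X2:fork[blocks]; X8:collider[open]; X4:fork[open] ⇒ blocked
  3. X1 → X3 ← X0 → X8 ← X4 → X6 — X3:collider[open]; X0:fork[open]; X8:collider[open]; X4:fork[open] ⇒ active
  4. X1 → X3 ← X2 → X8 ← X4 → X6 — X3:collider[open]; X2:fork[blocks]; X8:collider[open]; X4:fork[open] ⇒ blocked
Since the path X1 ← X0 → X8 ← X4 → X6 is active, X1 and X6 are not d-separated given {X2, X3, X8}.

No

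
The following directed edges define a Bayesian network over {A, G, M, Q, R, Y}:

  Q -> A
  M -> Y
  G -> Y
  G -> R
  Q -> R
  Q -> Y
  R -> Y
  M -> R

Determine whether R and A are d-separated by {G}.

There are 4 undirected paths between R and A; checking each against the conditioning set {G}:
Path 1: R ← G → Y ← Q → A
  G is a fork here and G is conditioned on, so the path is blocked at G.
Path 2: R ← Q → A
  Q is a fork and Q is not conditioned on — no node blocks this path, so it is active.
Path 3: R → Y ← Q → A
  Y is a collider here and neither Y nor any of its descendants is conditioned on, so the collider stays closed — the path is blocked at Y.
Path 4: R ← M → Y ← Q → A
  Y is a collider here and neither Y nor any of its descendants is conditioned on, so the collider stays closed — the path is blocked at Y.
Since the path R ← Q → A is active, R and A are not d-separated given {G}.

No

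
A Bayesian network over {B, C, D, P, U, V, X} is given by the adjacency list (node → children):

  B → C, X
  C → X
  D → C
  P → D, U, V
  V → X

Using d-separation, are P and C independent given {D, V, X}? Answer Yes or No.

We examine all 3 paths between P and C:
  1. P → V → X ← B → C — V:chain[blocks]; X:collider[open]; B:fork[open] ⇒ blocked
  2. P → V → X ← C — V:chain[blocks]; X:collider[open] ⇒ blocked
  3. P → D → C — D:chain[blocks] ⇒ blocked
Every path is blocked, so P and C are d-separated given {D, V, X}.

Yes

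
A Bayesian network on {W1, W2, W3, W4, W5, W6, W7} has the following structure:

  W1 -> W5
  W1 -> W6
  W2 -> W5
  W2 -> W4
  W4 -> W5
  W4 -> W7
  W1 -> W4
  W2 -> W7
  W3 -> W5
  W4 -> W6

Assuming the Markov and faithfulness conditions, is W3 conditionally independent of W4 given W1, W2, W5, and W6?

No

5 paths connect W3 and W4; each must be blocked for d-separation to hold:
  1. W3 → W5 ← W2 → W7 ← W4 — W5:collider[open]; W2:fork[blocks]; W7:collider[blocks] ⇒ blocked
  2. W3 → W5 ← W2 → W4 — W5:collider[open]; W2:fork[blocks] ⇒ blocked
  3. W3 → W5 ← W4 — W5:collider[open] ⇒ active
  4. W3 → W5 ← W1 → W4 — W5:collider[open]; W1:fork[blocks] ⇒ blocked
  5. W3 → W5 ← W1 → W6 ← W4 — W5:collider[open]; W1:fork[blocks]; W6:collider[open] ⇒ blocked
At least one path is unblocked, so d-separation fails.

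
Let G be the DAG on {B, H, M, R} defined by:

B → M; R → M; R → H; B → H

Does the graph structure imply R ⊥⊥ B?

Yes

We examine all 2 paths between R and B:
  1. R → M ← B — M:collider[blocks] ⇒ blocked
  2. R → H ← B — H:collider[blocks] ⇒ blocked
Since every path is blocked, d-separation holds.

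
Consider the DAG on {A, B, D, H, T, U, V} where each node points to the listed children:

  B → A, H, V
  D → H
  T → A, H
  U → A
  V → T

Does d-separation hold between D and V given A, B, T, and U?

4 paths connect D and V; each must be blocked for d-separation to hold:
Path 1: D → H ← T ← V
  H is a collider here and neither H nor any of its descendants is conditioned on, so the collider stays closed — the path is blocked at H.
Path 2: D → H ← T → A ← B → V
  H is a collider here and neither H nor any of its descendants is conditioned on, so the collider stays closed — the path is blocked at H.
Path 3: D → H ← B → V
  H is a collider here and neither H nor any of its descendants is conditioned on, so the collider stays closed — the path is blocked at H.
Path 4: D → H ← B → A ← T ← V
  H is a collider here and neither H nor any of its descendants is conditioned on, so the collider stays closed — the path is blocked at H.
Every path is blocked, so D and V are d-separated given {A, B, T, U}.

Yes — D and V are d-separated given {A, B, T, U}.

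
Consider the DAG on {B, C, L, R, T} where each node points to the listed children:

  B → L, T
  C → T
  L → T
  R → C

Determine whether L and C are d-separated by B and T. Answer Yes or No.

No

There are 2 undirected paths between L and C; checking each against the conditioning set {B, T}:
  1. L ← B → T ← C — B:fork[blocks]; T:collider[open] ⇒ blocked
  2. L → T ← C — T:collider[open] ⇒ active
Since the path L → T ← C is active, L and C are not d-separated given {B, T}.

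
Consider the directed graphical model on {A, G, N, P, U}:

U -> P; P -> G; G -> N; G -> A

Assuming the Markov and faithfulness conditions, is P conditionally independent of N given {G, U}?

Yes — P and N are d-separated given {G, U}.

The only undirected path from P to N is:
Path 1: P → G → N
  G is a chain here and G is conditioned on, so the path is blocked at G.
Every path is blocked, so P and N are d-separated given {G, U}.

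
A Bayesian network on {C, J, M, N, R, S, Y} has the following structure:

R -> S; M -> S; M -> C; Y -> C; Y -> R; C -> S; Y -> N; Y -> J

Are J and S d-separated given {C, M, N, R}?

There are 3 undirected paths between J and S; checking each against the conditioning set {C, M, N, R}:
Path 1: J ← Y → R → S
  R is a chain here and R is conditioned on, so the path is blocked at R.
Path 2: J ← Y → C ← M → S
  M is a fork here and M is conditioned on, so the path is blocked at M.
Path 3: J ← Y → C → S
  C is a chain here and C is conditioned on, so the path is blocked at C.
Since every path is blocked, d-separation holds.

Yes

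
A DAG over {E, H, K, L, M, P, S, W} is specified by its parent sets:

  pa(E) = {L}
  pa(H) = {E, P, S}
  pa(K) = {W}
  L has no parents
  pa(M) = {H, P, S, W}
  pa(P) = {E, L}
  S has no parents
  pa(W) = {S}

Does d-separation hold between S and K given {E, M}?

No — S and K are not d-separated given {E, M}.

6 paths connect S and K; each must be blocked for d-separation to hold:
  1. S → W → K — W:chain[open] ⇒ active
  2. S → M ← W → K — M:collider[open]; W:fork[open] ⇒ active
  3. S → H → M ← W → K — H:chain[open]; M:collider[open]; W:fork[open] ⇒ active
  4. S → H ← E → P → M ← W → K — H:collider[open]; E:fork[blocks]; P:chain[open]; M:collider[open]; W:fork[open] ⇒ blocked
  5. S → H ← E ← L → P → M ← W → K — H:collider[open]; E:chain[blocks]; L:fork[open]; P:chain[open]; M:collider[open]; W:fork[open] ⇒ blocked
  6. S → H ← P → M ← W → K — H:collider[open]; P:fork[open]; M:collider[open]; W:fork[open] ⇒ active
Since the path S → W → K is active, S and K are not d-separated given {E, M}.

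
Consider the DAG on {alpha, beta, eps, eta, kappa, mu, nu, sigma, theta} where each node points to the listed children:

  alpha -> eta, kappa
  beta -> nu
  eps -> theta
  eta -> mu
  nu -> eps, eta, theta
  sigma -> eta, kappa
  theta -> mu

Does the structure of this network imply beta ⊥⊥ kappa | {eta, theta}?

6 paths connect beta and kappa; each must be blocked for d-separation to hold:
Path 1: beta → nu → eps → theta → mu ← eta ← alpha → kappa
  theta is a chain here and theta is conditioned on, so the path is blocked at theta.
Path 2: beta → nu → eps → theta → mu ← eta ← sigma → kappa
  theta is a chain here and theta is conditioned on, so the path is blocked at theta.
Path 3: beta → nu → theta → mu ← eta ← alpha → kappa
  theta is a chain here and theta is conditioned on, so the path is blocked at theta.
Path 4: beta → nu → theta → mu ← eta ← sigma → kappa
  theta is a chain here and theta is conditioned on, so the path is blocked at theta.
Path 5: beta → nu → eta ← alpha → kappa
  nu is a chain and nu is not conditioned on; eta is a collider and eta is conditioned on, which opens it; alpha is a fork and alpha is not conditioned on — no node blocks this path, so it is active.
Path 6: beta → nu → eta ← sigma → kappa
  nu is a chain and nu is not conditioned on; eta is a collider and eta is conditioned on, which opens it; sigma is a fork and sigma is not conditioned on — no node blocks this path, so it is active.
Because an active path exists, beta and kappa are not d-separated.

No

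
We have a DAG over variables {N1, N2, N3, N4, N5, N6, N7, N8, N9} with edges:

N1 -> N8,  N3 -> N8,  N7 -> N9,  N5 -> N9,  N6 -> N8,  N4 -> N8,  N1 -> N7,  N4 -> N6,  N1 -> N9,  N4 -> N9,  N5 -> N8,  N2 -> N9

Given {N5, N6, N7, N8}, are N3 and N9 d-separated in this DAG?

No

Enumerating the 5 paths from N3 to N9 and testing each for blocking by {N5, N6, N7, N8}:
  1. N3 → N8 ← N4 → N9 — N8:collider[open]; N4:fork[open] ⇒ active
  2. N3 → N8 ← N1 → N7 → N9 — N8:collider[open]; N1:fork[open]; N7:chain[blocks] ⇒ blocked
  3. N3 → N8 ← N1 → N9 — N8:collider[open]; N1:fork[open] ⇒ active
  4. N3 → N8 ← N6 ← N4 → N9 — N8:collider[open]; N6:chain[blocks]; N4:fork[open] ⇒ blocked
  5. N3 → N8 ← N5 → N9 — N8:collider[open]; N5:fork[blocks] ⇒ blocked
At least one path is unblocked, so d-separation fails.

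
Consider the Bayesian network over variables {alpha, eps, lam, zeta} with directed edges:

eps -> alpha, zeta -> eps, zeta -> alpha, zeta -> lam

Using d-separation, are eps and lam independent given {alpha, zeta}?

2 paths connect eps and lam; each must be blocked for d-separation to hold:
  1. eps ← zeta → lam — zeta:fork[blocks] ⇒ blocked
  2. eps → alpha ← zeta → lam — alpha:collider[open]; zeta:fork[blocks] ⇒ blocked
Since every path is blocked, d-separation holds.

Yes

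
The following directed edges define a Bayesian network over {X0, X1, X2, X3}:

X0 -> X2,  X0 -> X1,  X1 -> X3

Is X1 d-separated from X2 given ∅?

No

Only one path connects X1 and X2:
Path 1: X1 ← X0 → X2
  X0 is a fork and X0 is not conditioned on — no node blocks this path, so it is active.
Because an active path exists, X1 and X2 are not d-separated.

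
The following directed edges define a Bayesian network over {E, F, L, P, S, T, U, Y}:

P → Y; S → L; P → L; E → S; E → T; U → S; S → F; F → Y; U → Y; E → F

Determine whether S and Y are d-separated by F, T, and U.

Enumerating the 4 paths from S to Y and testing each for blocking by {F, T, U}:
Path 1: S ← U → Y
  U is a fork here and U is conditioned on, so the path is blocked at U.
Path 2: S → L ← P → Y
  L is a collider here and neither L nor any of its descendants is conditioned on, so the collider stays closed — the path is blocked at L.
Path 3: S ← E → F → Y
  F is a chain here and F is conditioned on, so the path is blocked at F.
Path 4: S → F → Y
  F is a chain here and F is conditioned on, so the path is blocked at F.
Every path is blocked, so S and Y are d-separated given {F, T, U}.

Yes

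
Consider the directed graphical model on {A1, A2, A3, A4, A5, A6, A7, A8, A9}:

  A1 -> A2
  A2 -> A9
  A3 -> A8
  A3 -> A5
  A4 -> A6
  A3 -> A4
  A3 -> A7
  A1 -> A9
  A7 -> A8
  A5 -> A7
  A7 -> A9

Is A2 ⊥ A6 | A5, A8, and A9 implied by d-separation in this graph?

No

We examine all 6 paths between A2 and A6:
Path 1: A2 ← A1 → A9 ← A7 ← A3 → A4 → A6
  A1 is a fork and A1 is not conditioned on; A9 is a collider and A9 is conditioned on, which opens it; A7 is a chain and A7 is not conditioned on; A3 is a fork and A3 is not conditioned on; A4 is a chain and A4 is not conditioned on — no node blocks this path, so it is active.
Path 2: A2 ← A1 → A9 ← A7 ← A5 ← A3 → A4 → A6
  A5 is a chain here and A5 is conditioned on, so the path is blocked at A5.
Path 3: A2 ← A1 → A9 ← A7 → A8 ← A3 → A4 → A6
  A1 is a fork and A1 is not conditioned on; A9 is a collider and A9 is conditioned on, which opens it; A7 is a fork and A7 is not conditioned on; A8 is a collider and A8 is conditioned on, which opens it; A3 is a fork and A3 is not conditioned on; A4 is a chain and A4 is not conditioned on — no node blocks this path, so it is active.
Path 4: A2 → A9 ← A7 ← A3 → A4 → A6
  A9 is a collider and A9 is conditioned on, which opens it; A7 is a chain and A7 is not conditioned on; A3 is a fork and A3 is not conditioned on; A4 is a chain and A4 is not conditioned on — no node blocks this path, so it is active.
Path 5: A2 → A9 ← A7 ← A5 ← A3 → A4 → A6
  A5 is a chain here and A5 is conditioned on, so the path is blocked at A5.
Path 6: A2 → A9 ← A7 → A8 ← A3 → A4 → A6
  A9 is a collider and A9 is conditioned on, which opens it; A7 is a fork and A7 is not conditioned on; A8 is a collider and A8 is conditioned on, which opens it; A3 is a fork and A3 is not conditioned on; A4 is a chain and A4 is not conditioned on — no node blocks this path, so it is active.
Since the path A2 ← A1 → A9 ← A7 ← A3 → A4 → A6 is active, A2 and A6 are not d-separated given {A5, A8, A9}.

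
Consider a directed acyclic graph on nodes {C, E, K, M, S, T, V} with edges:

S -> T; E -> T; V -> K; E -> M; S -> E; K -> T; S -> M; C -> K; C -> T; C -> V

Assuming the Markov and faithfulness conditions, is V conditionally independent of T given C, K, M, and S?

4 paths connect V and T; each must be blocked for d-separation to hold:
  1. V ← C → T — C:fork[blocks] ⇒ blocked
  2. V ← C → K → T — C:fork[blocks]; K:chain[blocks] ⇒ blocked
  3. V → K → T — K:chain[blocks] ⇒ blocked
  4. V → K ← C → T — K:collider[open]; C:fork[blocks] ⇒ blocked
All paths are blocked; V ⊥ T | {C, K, M, S} holds.

Yes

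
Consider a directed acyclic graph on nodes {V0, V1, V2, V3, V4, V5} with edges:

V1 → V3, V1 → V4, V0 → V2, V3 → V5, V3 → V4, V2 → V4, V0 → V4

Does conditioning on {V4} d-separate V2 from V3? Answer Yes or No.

No

There are 4 undirected paths between V2 and V3; checking each against the conditioning set {V4}:
  1. V2 → V4 ← V3 — V4:collider[open] ⇒ active
  2. V2 → V4 ← V1 → V3 — V4:collider[open]; V1:fork[open] ⇒ active
  3. V2 ← V0 → V4 ← V3 — V0:fork[open]; V4:collider[open] ⇒ active
  4. V2 ← V0 → V4 ← V1 → V3 — V0:fork[open]; V4:collider[open]; V1:fork[open] ⇒ active
Because an active path exists, V2 and V3 are not d-separated.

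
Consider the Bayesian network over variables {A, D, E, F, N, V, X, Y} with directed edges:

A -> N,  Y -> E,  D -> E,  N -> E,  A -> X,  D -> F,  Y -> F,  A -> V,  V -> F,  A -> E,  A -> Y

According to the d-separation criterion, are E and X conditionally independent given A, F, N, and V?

We examine all 6 paths between E and X:
Path 1: E ← N ← A → X
  N is a chain here and N is conditioned on, so the path is blocked at N.
Path 2: E ← Y ← A → X
  A is a fork here and A is conditioned on, so the path is blocked at A.
Path 3: E ← Y → F ← V ← A → X
  V is a chain here and V is conditioned on, so the path is blocked at V.
Path 4: E ← A → X
  A is a fork here and A is conditioned on, so the path is blocked at A.
Path 5: E ← D → F ← Y ← A → X
  A is a fork here and A is conditioned on, so the path is blocked at A.
Path 6: E ← D → F ← V ← A → X
  V is a chain here and V is conditioned on, so the path is blocked at V.
Since every path is blocked, d-separation holds.

Yes — E and X are d-separated given {A, F, N, V}.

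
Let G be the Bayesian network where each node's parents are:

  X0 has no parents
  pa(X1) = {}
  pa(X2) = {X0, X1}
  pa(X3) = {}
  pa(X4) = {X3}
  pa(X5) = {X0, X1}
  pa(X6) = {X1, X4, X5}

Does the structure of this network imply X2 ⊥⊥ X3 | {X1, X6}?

4 paths connect X2 and X3; each must be blocked for d-separation to hold:
Path 1: X2 ← X1 → X5 → X6 ← X4 ← X3
  X1 is a fork here and X1 is conditioned on, so the path is blocked at X1.
Path 2: X2 ← X1 → X6 ← X4 ← X3
  X1 is a fork here and X1 is conditioned on, so the path is blocked at X1.
Path 3: X2 ← X0 → X5 ← X1 → X6 ← X4 ← X3
  X1 is a fork here and X1 is conditioned on, so the path is blocked at X1.
Path 4: X2 ← X0 → X5 → X6 ← X4 ← X3
  X0 is a fork and X0 is not conditioned on; X5 is a chain and X5 is not conditioned on; X6 is a collider and X6 is conditioned on, which opens it; X4 is a chain and X4 is not conditioned on — no node blocks this path, so it is active.
Since the path X2 ← X0 → X5 → X6 ← X4 ← X3 is active, X2 and X3 are not d-separated given {X1, X6}.

No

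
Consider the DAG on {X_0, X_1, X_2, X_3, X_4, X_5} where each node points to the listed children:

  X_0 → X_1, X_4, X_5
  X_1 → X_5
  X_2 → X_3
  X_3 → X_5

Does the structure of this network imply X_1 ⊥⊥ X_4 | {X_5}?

No

We examine all 2 paths between X_1 and X_4:
Path 1: X_1 → X_5 ← X_0 → X_4
  X_5 is a collider and X_5 is conditioned on, which opens it; X_0 is a fork and X_0 is not conditioned on — no node blocks this path, so it is active.
Path 2: X_1 ← X_0 → X_4
  X_0 is a fork and X_0 is not conditioned on — no node blocks this path, so it is active.
Because an active path exists, X_1 and X_4 are not d-separated.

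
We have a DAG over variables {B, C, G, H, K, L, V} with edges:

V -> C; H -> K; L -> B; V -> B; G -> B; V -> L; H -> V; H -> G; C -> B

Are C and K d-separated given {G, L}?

No

We examine all 6 paths between C and K:
  1. C → B ← G ← H → K — B:collider[blocks]; G:chain[blocks]; H:fork[open] ⇒ blocked
  2. C → B ← V ← H → K — B:collider[blocks]; V:chain[open]; H:fork[open] ⇒ blocked
  3. C → B ← L ← V ← H → K — B:collider[blocks]; L:chain[blocks]; V:chain[open]; H:fork[open] ⇒ blocked
  4. C ← V → B ← G ← H → K — V:fork[open]; B:collider[blocks]; G:chain[blocks]; H:fork[open] ⇒ blocked
  5. C ← V ← H → K — V:chain[open]; H:fork[open] ⇒ active
  6. C ← V → L → B ← G ← H → K — V:fork[open]; L:chain[blocks]; B:collider[blocks]; G:chain[blocks]; H:fork[open] ⇒ blocked
At least one path is unblocked, so d-separation fails.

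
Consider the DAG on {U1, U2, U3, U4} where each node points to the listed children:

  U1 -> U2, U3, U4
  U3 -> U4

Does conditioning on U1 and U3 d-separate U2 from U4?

Yes

There are 2 undirected paths between U2 and U4; checking each against the conditioning set {U1, U3}:
Path 1: U2 ← U1 → U4
  U1 is a fork here and U1 is conditioned on, so the path is blocked at U1.
Path 2: U2 ← U1 → U3 → U4
  U1 is a fork here and U1 is conditioned on, so the path is blocked at U1.
Since every path is blocked, d-separation holds.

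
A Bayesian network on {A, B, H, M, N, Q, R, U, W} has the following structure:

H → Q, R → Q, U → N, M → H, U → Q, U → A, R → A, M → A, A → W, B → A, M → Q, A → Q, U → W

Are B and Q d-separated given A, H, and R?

No

6 paths connect B and Q; each must be blocked for d-separation to hold:
Path 1: B → A → W ← U → Q
  A is a chain here and A is conditioned on, so the path is blocked at A.
Path 2: B → A ← R → Q
  R is a fork here and R is conditioned on, so the path is blocked at R.
Path 3: B → A ← M → H → Q
  H is a chain here and H is conditioned on, so the path is blocked at H.
Path 4: B → A ← M → Q
  A is a collider and A is conditioned on, which opens it; M is a fork and M is not conditioned on — no node blocks this path, so it is active.
Path 5: B → A ← U → Q
  A is a collider and A is conditioned on, which opens it; U is a fork and U is not conditioned on — no node blocks this path, so it is active.
Path 6: B → A → Q
  A is a chain here and A is conditioned on, so the path is blocked at A.
Since the path B → A ← M → Q is active, B and Q are not d-separated given {A, H, R}.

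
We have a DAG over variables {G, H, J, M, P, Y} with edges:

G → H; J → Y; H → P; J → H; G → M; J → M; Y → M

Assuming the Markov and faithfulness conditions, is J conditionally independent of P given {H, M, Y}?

3 paths connect J and P; each must be blocked for d-separation to hold:
Path 1: J → Y → M ← G → H → P
  Y is a chain here and Y is conditioned on, so the path is blocked at Y.
Path 2: J → M ← G → H → P
  H is a chain here and H is conditioned on, so the path is blocked at H.
Path 3: J → H → P
  H is a chain here and H is conditioned on, so the path is blocked at H.
Since every path is blocked, d-separation holds.

Yes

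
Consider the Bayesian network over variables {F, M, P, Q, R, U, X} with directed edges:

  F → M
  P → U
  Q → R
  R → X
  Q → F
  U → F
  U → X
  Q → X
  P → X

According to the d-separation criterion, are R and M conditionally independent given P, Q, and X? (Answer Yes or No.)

No

Enumerating the 6 paths from R to M and testing each for blocking by {P, Q, X}:
Path 1: R ← Q → F → M
  Q is a fork here and Q is conditioned on, so the path is blocked at Q.
Path 2: R ← Q → X ← P → U → F → M
  Q is a fork here and Q is conditioned on, so the path is blocked at Q.
Path 3: R ← Q → X ← U → F → M
  Q is a fork here and Q is conditioned on, so the path is blocked at Q.
Path 4: R → X ← P → U → F → M
  P is a fork here and P is conditioned on, so the path is blocked at P.
Path 5: R → X ← Q → F → M
  Q is a fork here and Q is conditioned on, so the path is blocked at Q.
Path 6: R → X ← U → F → M
  X is a collider and X is conditioned on, which opens it; U is a fork and U is not conditioned on; F is a chain and F is not conditioned on — no node blocks this path, so it is active.
At least one path is unblocked, so d-separation fails.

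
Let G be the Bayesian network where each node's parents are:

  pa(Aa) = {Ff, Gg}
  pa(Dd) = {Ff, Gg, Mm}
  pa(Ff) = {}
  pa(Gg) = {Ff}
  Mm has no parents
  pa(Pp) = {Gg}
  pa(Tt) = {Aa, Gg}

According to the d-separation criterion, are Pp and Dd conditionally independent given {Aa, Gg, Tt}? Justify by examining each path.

Yes

We examine all 4 paths between Pp and Dd:
  1. Pp ← Gg → Tt ← Aa ← Ff → Dd — Gg:fork[blocks]; Tt:collider[open]; Aa:chain[blocks]; Ff:fork[open] ⇒ blocked
  2. Pp ← Gg → Dd — Gg:fork[blocks] ⇒ blocked
  3. Pp ← Gg ← Ff → Dd — Gg:chain[blocks]; Ff:fork[open] ⇒ blocked
  4. Pp ← Gg → Aa ← Ff → Dd — Gg:fork[blocks]; Aa:collider[open]; Ff:fork[open] ⇒ blocked
Every path is blocked, so Pp and Dd are d-separated given {Aa, Gg, Tt}.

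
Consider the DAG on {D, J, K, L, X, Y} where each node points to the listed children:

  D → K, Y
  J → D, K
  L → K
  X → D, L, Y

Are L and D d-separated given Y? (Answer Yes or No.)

No

4 paths connect L and D; each must be blocked for d-separation to hold:
  1. L ← X → D — X:fork[open] ⇒ active
  2. L ← X → Y ← D — X:fork[open]; Y:collider[open] ⇒ active
  3. L → K ← D — K:collider[blocks] ⇒ blocked
  4. L → K ← J → D — K:collider[blocks]; J:fork[open] ⇒ blocked
Since the path L ← X → D is active, L and D are not d-separated given {Y}.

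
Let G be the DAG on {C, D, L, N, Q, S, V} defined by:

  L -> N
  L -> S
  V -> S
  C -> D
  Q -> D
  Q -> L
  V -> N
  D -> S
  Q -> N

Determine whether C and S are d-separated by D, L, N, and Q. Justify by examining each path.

5 paths connect C and S; each must be blocked for d-separation to hold:
  1. C → D ← Q → L → N ← V → S — D:collider[open]; Q:fork[blocks]; L:chain[blocks]; N:collider[open]; V:fork[open] ⇒ blocked
  2. C → D ← Q → L → S — D:collider[open]; Q:fork[blocks]; L:chain[blocks] ⇒ blocked
  3. C → D ← Q → N ← V → S — D:collider[open]; Q:fork[blocks]; N:collider[open]; V:fork[open] ⇒ blocked
  4. C → D ← Q → N ← L → S — D:collider[open]; Q:fork[blocks]; N:collider[open]; L:fork[blocks] ⇒ blocked
  5. C → D → S — D:chain[blocks] ⇒ blocked
All paths are blocked; C ⊥ S | {D, L, N, Q} holds.

Yes — C and S are d-separated given {D, L, N, Q}.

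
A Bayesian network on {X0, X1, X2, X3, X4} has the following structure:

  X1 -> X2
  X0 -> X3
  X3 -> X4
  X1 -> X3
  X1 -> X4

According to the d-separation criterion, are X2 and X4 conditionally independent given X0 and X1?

We examine all 2 paths between X2 and X4:
  1. X2 ← X1 → X4 — X1:fork[blocks] ⇒ blocked
  2. X2 ← X1 → X3 → X4 — X1:fork[blocks]; X3:chain[open] ⇒ blocked
Since every path is blocked, d-separation holds.

Yes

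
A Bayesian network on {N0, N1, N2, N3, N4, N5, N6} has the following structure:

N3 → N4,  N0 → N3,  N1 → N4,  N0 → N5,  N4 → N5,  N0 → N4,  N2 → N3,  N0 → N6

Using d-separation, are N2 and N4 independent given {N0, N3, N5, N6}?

Yes — N2 and N4 are d-separated given {N0, N3, N5, N6}.

3 paths connect N2 and N4; each must be blocked for d-separation to hold:
Path 1: N2 → N3 → N4
  N3 is a chain here and N3 is conditioned on, so the path is blocked at N3.
Path 2: N2 → N3 ← N0 → N5 ← N4
  N0 is a fork here and N0 is conditioned on, so the path is blocked at N0.
Path 3: N2 → N3 ← N0 → N4
  N0 is a fork here and N0 is conditioned on, so the path is blocked at N0.
All paths are blocked; N2 ⊥ N4 | {N0, N3, N5, N6} holds.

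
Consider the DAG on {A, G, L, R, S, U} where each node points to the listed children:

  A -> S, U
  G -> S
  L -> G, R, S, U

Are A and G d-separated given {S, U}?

No

There are 4 undirected paths between A and G; checking each against the conditioning set {S, U}:
Path 1: A → S ← L → G
  S is a collider and S is conditioned on, which opens it; L is a fork and L is not conditioned on — no node blocks this path, so it is active.
Path 2: A → S ← G
  S is a collider and S is conditioned on, which opens it — no node blocks this path, so it is active.
Path 3: A → U ← L → S ← G
  U is a collider and U is conditioned on, which opens it; L is a fork and L is not conditioned on; S is a collider and S is conditioned on, which opens it — no node blocks this path, so it is active.
Path 4: A → U ← L → G
  U is a collider and U is conditioned on, which opens it; L is a fork and L is not conditioned on — no node blocks this path, so it is active.
At least one path is unblocked, so d-separation fails.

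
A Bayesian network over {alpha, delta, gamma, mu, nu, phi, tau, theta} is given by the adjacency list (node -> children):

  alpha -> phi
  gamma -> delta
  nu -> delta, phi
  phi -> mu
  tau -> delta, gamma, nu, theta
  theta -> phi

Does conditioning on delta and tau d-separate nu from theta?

Yes

Enumerating the 4 paths from nu to theta and testing each for blocking by {delta, tau}:
  1. nu → phi ← theta — phi:collider[blocks] ⇒ blocked
  2. nu ← tau → theta — tau:fork[blocks] ⇒ blocked
  3. nu → delta ← tau → theta — delta:collider[open]; tau:fork[blocks] ⇒ blocked
  4. nu → delta ← gamma ← tau → theta — delta:collider[open]; gamma:chain[open]; tau:fork[blocks] ⇒ blocked
Every path is blocked, so nu and theta are d-separated given {delta, tau}.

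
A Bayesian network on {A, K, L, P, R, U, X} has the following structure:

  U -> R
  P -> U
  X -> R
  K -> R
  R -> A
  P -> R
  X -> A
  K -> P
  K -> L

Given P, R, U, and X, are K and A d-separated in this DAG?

Yes

There are 6 undirected paths between K and A; checking each against the conditioning set {P, R, U, X}:
  1. K → P → U → R ← X → A — P:chain[blocks]; U:chain[blocks]; R:collider[open]; X:fork[blocks] ⇒ blocked
  2. K → P → U → R → A — P:chain[blocks]; U:chain[blocks]; R:chain[blocks] ⇒ blocked
  3. K → P → R ← X → A — P:chain[blocks]; R:collider[open]; X:fork[blocks] ⇒ blocked
  4. K → P → R → A — P:chain[blocks]; R:chain[blocks] ⇒ blocked
  5. K → R ← X → A — R:collider[open]; X:fork[blocks] ⇒ blocked
  6. K → R → A — R:chain[blocks] ⇒ blocked
All paths are blocked; K ⊥ A | {P, R, U, X} holds.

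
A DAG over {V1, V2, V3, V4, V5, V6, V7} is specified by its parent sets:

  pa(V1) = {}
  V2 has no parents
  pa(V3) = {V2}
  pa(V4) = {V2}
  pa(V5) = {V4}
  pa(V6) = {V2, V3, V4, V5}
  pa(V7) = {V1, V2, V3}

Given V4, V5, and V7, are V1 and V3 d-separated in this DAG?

There are 5 undirected paths between V1 and V3; checking each against the conditioning set {V4, V5, V7}:
Path 1: V1 → V7 ← V2 → V4 → V5 → V6 ← V3
  V4 is a chain here and V4 is conditioned on, so the path is blocked at V4.
Path 2: V1 → V7 ← V2 → V4 → V6 ← V3
  V4 is a chain here and V4 is conditioned on, so the path is blocked at V4.
Path 3: V1 → V7 ← V2 → V6 ← V3
  V6 is a collider here and neither V6 nor any of its descendants is conditioned on, so the collider stays closed — the path is blocked at V6.
Path 4: V1 → V7 ← V2 → V3
  V7 is a collider and V7 is conditioned on, which opens it; V2 is a fork and V2 is not conditioned on — no node blocks this path, so it is active.
Path 5: V1 → V7 ← V3
  V7 is a collider and V7 is conditioned on, which opens it — no node blocks this path, so it is active.
Since the path V1 → V7 ← V2 → V3 is active, V1 and V3 are not d-separated given {V4, V5, V7}.

No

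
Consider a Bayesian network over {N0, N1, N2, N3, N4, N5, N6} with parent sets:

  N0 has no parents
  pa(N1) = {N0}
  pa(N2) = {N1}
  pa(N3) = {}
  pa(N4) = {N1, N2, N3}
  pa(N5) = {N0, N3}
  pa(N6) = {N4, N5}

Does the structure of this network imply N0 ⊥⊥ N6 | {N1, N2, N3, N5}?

Yes

6 paths connect N0 and N6; each must be blocked for d-separation to hold:
Path 1: N0 → N5 ← N3 → N4 → N6
  N3 is a fork here and N3 is conditioned on, so the path is blocked at N3.
Path 2: N0 → N5 → N6
  N5 is a chain here and N5 is conditioned on, so the path is blocked at N5.
Path 3: N0 → N1 → N4 ← N3 → N5 → N6
  N1 is a chain here and N1 is conditioned on, so the path is blocked at N1.
Path 4: N0 → N1 → N4 → N6
  N1 is a chain here and N1 is conditioned on, so the path is blocked at N1.
Path 5: N0 → N1 → N2 → N4 ← N3 → N5 → N6
  N1 is a chain here and N1 is conditioned on, so the path is blocked at N1.
Path 6: N0 → N1 → N2 → N4 → N6
  N1 is a chain here and N1 is conditioned on, so the path is blocked at N1.
All paths are blocked; N0 ⊥ N6 | {N1, N2, N3, N5} holds.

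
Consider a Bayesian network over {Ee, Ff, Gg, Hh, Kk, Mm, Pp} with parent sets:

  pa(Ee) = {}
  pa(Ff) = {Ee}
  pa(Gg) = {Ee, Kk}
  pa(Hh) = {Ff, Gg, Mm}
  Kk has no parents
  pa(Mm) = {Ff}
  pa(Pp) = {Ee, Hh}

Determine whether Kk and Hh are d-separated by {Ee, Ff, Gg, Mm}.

Yes — Kk and Hh are d-separated given {Ee, Ff, Gg, Mm}.

There are 4 undirected paths between Kk and Hh; checking each against the conditioning set {Ee, Ff, Gg, Mm}:
Path 1: Kk → Gg ← Ee → Ff → Hh
  Ee is a fork here and Ee is conditioned on, so the path is blocked at Ee.
Path 2: Kk → Gg ← Ee → Ff → Mm → Hh
  Ee is a fork here and Ee is conditioned on, so the path is blocked at Ee.
Path 3: Kk → Gg ← Ee → Pp ← Hh
  Ee is a fork here and Ee is conditioned on, so the path is blocked at Ee.
Path 4: Kk → Gg → Hh
  Gg is a chain here and Gg is conditioned on, so the path is blocked at Gg.
Every path is blocked, so Kk and Hh are d-separated given {Ee, Ff, Gg, Mm}.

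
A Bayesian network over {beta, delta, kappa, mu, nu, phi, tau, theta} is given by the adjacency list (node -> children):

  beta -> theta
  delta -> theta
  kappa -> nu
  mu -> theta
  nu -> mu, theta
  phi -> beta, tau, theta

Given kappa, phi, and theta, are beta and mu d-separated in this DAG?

No — beta and mu are not d-separated given {kappa, phi, theta}.

We examine all 4 paths between beta and mu:
  1. beta → theta ← mu — theta:collider[open] ⇒ active
  2. beta → theta ← nu → mu — theta:collider[open]; nu:fork[open] ⇒ active
  3. beta ← phi → theta ← mu — phi:fork[blocks]; theta:collider[open] ⇒ blocked
  4. beta ← phi → theta ← nu → mu — phi:fork[blocks]; theta:collider[open]; nu:fork[open] ⇒ blocked
Since the path beta → theta ← mu is active, beta and mu are not d-separated given {kappa, phi, theta}.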